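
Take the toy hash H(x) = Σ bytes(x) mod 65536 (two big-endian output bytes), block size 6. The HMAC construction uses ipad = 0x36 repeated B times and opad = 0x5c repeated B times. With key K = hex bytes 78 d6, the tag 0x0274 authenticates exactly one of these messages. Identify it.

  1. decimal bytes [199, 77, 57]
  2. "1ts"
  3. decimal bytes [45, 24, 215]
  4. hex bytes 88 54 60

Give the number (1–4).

1

Key hex bytes 78 d6 is 2 bytes ≤ B = 6; zero-pad to 6 bytes: K' = 78 d6 00 00 00 00.
K' ⊕ ipad = 4e e0 36 36 36 36; K' ⊕ opad = 24 8a 5c 5c 5c 5c.
m1: inner = H(4e e0 36 36 36 36 c7 4d 39) = 03 53; tag = H(24 8a 5c 5c 5c 5c 03 53) = 0274 ← matches
m2: inner = H(4e e0 36 36 36 36 31 74 73) = 03 1e; tag = H(24 8a 5c 5c 5c 5c 03 1e) = 023f
m3: inner = H(4e e0 36 36 36 36 2d 18 d7) = 03 22; tag = H(24 8a 5c 5c 5c 5c 03 22) = 0243
m4: inner = H(4e e0 36 36 36 36 88 54 60) = 03 42; tag = H(24 8a 5c 5c 5c 5c 03 42) = 0263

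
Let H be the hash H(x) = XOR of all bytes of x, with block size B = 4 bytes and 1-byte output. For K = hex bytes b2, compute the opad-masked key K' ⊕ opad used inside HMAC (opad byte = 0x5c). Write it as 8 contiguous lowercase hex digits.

ee5c5c5c

Key hex bytes b2 is 1 byte ≤ B = 4; zero-pad to 4 bytes: K' = b2 00 00 00.
XOR each byte with 0x5c: b2⊕5c=ee, 00⊕5c=5c, 00⊕5c=5c, 00⊕5c=5c.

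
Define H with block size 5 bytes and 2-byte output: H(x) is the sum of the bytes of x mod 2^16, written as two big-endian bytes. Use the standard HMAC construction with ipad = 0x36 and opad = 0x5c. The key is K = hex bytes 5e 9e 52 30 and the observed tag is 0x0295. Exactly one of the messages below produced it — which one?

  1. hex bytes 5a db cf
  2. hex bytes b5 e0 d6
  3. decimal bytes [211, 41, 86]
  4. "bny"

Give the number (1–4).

4

Key hex bytes 5e 9e 52 30 is 4 bytes ≤ B = 5; zero-pad to 5 bytes: K' = 5e 9e 52 30 00.
K' ⊕ ipad = 68 a8 64 06 36; K' ⊕ opad = 02 c2 0e 6c 5c.
m1: inner = H(68 a8 64 06 36 5a db cf) = 03 b4; tag = H(02 c2 0e 6c 5c 03 b4) = 0251
m2: inner = H(68 a8 64 06 36 b5 e0 d6) = 04 1b; tag = H(02 c2 0e 6c 5c 04 1b) = 01b9
m3: inner = H(68 a8 64 06 36 d3 29 56) = 03 02; tag = H(02 c2 0e 6c 5c 03 02) = 019f
m4: inner = H(68 a8 64 06 36 62 6e 79) = 02 f9; tag = H(02 c2 0e 6c 5c 02 f9) = 0295 ← matches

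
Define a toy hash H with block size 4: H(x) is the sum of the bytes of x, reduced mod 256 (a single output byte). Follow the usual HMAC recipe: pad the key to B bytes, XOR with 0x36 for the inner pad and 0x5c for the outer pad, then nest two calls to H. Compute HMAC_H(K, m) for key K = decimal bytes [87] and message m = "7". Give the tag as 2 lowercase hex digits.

Key decimal bytes [87] = 57 is 1 byte ≤ B = 4; zero-pad to 4 bytes: K' = 57 00 00 00.
K' ⊕ ipad = 61 36 36 36.  K' ⊕ opad = 0b 5c 5c 5c.
Inner input = (K'⊕ipad) ∥ m = 61 36 36 36 ∥ 37.
Inner hash: sum = 97+54+54+54+55 = 314; mod 256 = 58 → 3a.
Outer input = (K'⊕opad) ∥ inner = 0b 5c 5c 5c ∥ 3a.
Outer hash (tag): sum = 11+92+92+92+58 = 345; mod 256 = 89 → 59.

59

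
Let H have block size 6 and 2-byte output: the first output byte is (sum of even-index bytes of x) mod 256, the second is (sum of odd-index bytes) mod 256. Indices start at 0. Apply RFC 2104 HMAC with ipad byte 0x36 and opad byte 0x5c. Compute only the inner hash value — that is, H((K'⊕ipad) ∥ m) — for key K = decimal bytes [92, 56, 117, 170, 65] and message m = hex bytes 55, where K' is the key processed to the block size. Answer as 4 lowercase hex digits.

79e0

Key decimal bytes [92, 56, 117, 170, 65] = 5c 38 75 aa 41 is 5 bytes ≤ B = 6; zero-pad to 6 bytes: K' = 5c 38 75 aa 41 00.
K' ⊕ ipad = 6a 0e 43 9c 77 36.
Inner input = 6a 0e 43 9c 77 36 ∥ 55.
Inner hash: even-index sum = 377 mod 256 = 121; odd-index sum = 224 mod 256 = 224 → 79 e0.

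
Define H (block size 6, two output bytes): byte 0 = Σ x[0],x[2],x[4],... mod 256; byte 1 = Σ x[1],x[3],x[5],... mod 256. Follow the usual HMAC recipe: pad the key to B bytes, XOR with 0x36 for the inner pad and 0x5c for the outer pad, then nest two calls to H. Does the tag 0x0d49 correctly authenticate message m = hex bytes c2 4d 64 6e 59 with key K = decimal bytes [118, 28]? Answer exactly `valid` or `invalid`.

Key decimal bytes [118, 28] = 76 1c is 2 bytes ≤ B = 6; zero-pad to 6 bytes: K' = 76 1c 00 00 00 00.
K' ⊕ ipad = 40 2a 36 36 36 36; K' ⊕ opad = 2a 40 5c 5c 5c 5c.
Inner hash: even-index sum = 555 mod 256 = 43; odd-index sum = 337 mod 256 = 81 → 2b 51.
Outer hash (recomputed tag): even-index sum = 269 mod 256 = 13; odd-index sum = 329 mod 256 = 73 → 0d 49.
Recomputed tag = 0d49; claimed = 0d49 → match.

valid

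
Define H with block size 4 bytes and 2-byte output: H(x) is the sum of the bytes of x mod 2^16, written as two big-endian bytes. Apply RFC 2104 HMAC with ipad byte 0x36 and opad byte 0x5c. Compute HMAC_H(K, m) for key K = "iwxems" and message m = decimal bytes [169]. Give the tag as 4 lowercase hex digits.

02cc

Key "iwxems" = 69 77 78 65 6d 73 is 6 bytes > B = 4, so hash it first: H(key) = 02 9d, then zero-pad to 4 bytes: K' = 02 9d 00 00.
K' ⊕ ipad = 34 ab 36 36.  K' ⊕ opad = 5e c1 5c 5c.
Inner input = (K'⊕ipad) ∥ m = 34 ab 36 36 ∥ a9.
Inner hash: sum = 52+171+54+54+169 = 500 → 01 f4.
Outer input = (K'⊕opad) ∥ inner = 5e c1 5c 5c ∥ 01 f4.
Outer hash (tag): sum = 94+193+92+92+1+244 = 716 → 02 cc.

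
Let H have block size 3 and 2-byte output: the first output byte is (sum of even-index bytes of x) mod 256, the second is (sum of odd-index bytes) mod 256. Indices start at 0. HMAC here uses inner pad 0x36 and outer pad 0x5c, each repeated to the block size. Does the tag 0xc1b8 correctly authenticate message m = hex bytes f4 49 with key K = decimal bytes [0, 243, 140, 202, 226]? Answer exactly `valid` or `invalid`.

invalid

Key decimal bytes [0, 243, 140, 202, 226] = 00 f3 8c ca e2 is 5 bytes > B = 3, so hash it first: H(key) = 6e bd, then zero-pad to 3 bytes: K' = 6e bd 00.
K' ⊕ ipad = 58 8b 36; K' ⊕ opad = 32 e1 5c.
Inner hash: even-index sum = 215 mod 256 = 215; odd-index sum = 383 mod 256 = 127 → d7 7f.
Outer hash (recomputed tag): even-index sum = 269 mod 256 = 13; odd-index sum = 440 mod 256 = 184 → 0d b8.
Recomputed tag = 0db8; claimed = c1b8 → mismatch.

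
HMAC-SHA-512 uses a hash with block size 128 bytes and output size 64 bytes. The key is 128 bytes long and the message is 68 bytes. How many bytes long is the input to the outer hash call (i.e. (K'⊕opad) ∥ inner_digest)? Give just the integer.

192

Key is 128 ≤ 128 bytes, zero-padded: |K'| = 128.
Outer input = (K'⊕opad) ∥ H(inner) → 128 + 64 = 192 bytes.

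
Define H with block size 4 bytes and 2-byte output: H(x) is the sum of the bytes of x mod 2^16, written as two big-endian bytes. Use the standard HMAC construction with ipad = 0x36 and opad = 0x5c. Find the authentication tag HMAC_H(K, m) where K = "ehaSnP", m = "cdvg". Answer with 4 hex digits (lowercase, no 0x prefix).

Key "ehaSnP" = 65 68 61 53 6e 50 is 6 bytes > B = 4, so hash it first: H(key) = 02 3f, then zero-pad to 4 bytes: K' = 02 3f 00 00.
K' ⊕ ipad = 34 09 36 36.  K' ⊕ opad = 5e 63 5c 5c.
Inner input = (K'⊕ipad) ∥ m = 34 09 36 36 ∥ 63 64 76 67.
Inner hash: sum = 52+9+54+54+99+100+118+103 = 589 → 02 4d.
Outer input = (K'⊕opad) ∥ inner = 5e 63 5c 5c ∥ 02 4d.
Outer hash (tag): sum = 94+99+92+92+2+77 = 456 → 01 c8.

01c8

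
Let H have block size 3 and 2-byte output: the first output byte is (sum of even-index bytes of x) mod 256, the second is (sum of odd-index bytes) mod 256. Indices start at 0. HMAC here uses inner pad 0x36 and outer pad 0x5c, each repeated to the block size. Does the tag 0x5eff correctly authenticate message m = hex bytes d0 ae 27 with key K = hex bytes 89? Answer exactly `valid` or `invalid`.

Key hex bytes 89 is 1 byte ≤ B = 3; zero-pad to 3 bytes: K' = 89 00 00.
K' ⊕ ipad = bf 36 36; K' ⊕ opad = d5 5c 5c.
Inner hash: even-index sum = 419 mod 256 = 163; odd-index sum = 301 mod 256 = 45 → a3 2d.
Outer hash (recomputed tag): even-index sum = 350 mod 256 = 94; odd-index sum = 255 mod 256 = 255 → 5e ff.
Recomputed tag = 5eff; claimed = 5eff → match.

valid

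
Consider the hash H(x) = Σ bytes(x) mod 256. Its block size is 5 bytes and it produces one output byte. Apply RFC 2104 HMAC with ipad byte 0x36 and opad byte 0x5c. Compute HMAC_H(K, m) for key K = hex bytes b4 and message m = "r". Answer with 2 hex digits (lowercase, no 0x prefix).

24

Key hex bytes b4 is 1 byte ≤ B = 5; zero-pad to 5 bytes: K' = b4 00 00 00 00.
K' ⊕ ipad = 82 36 36 36 36.  K' ⊕ opad = e8 5c 5c 5c 5c.
Inner input = (K'⊕ipad) ∥ m = 82 36 36 36 36 ∥ 72.
Inner hash: sum = 130+54+54+54+54+114 = 460; mod 256 = 204 → cc.
Outer input = (K'⊕opad) ∥ inner = e8 5c 5c 5c 5c ∥ cc.
Outer hash (tag): sum = 232+92+92+92+92+204 = 804; mod 256 = 36 → 24.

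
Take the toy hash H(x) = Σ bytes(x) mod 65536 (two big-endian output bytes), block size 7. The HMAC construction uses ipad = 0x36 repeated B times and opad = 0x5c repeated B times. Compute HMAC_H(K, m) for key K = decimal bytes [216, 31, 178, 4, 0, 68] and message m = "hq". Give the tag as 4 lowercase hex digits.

0364

Key decimal bytes [216, 31, 178, 4, 0, 68] = d8 1f b2 04 00 44 is 6 bytes ≤ B = 7; zero-pad to 7 bytes: K' = d8 1f b2 04 00 44 00.
K' ⊕ ipad = ee 29 84 32 36 72 36.  K' ⊕ opad = 84 43 ee 58 5c 18 5c.
Inner input = (K'⊕ipad) ∥ m = ee 29 84 32 36 72 36 ∥ 68 71.
Inner hash: sum = 238+41+132+50+54+114+54+104+113 = 900 → 03 84.
Outer input = (K'⊕opad) ∥ inner = 84 43 ee 58 5c 18 5c ∥ 03 84.
Outer hash (tag): sum = 132+67+238+88+92+24+92+3+132 = 868 → 03 64.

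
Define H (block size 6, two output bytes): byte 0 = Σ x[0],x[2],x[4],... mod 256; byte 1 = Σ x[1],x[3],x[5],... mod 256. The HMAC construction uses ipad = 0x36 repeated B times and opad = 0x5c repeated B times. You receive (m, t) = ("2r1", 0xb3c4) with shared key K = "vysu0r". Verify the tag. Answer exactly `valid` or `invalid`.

Key "vysu0r" = 76 79 73 75 30 72 is exactly B = 6 bytes: K' = 76 79 73 75 30 72.
K' ⊕ ipad = 40 4f 45 43 06 44; K' ⊕ opad = 2a 25 2f 29 6c 2e.
Inner hash: even-index sum = 238 mod 256 = 238; odd-index sum = 328 mod 256 = 72 → ee 48.
Outer hash (recomputed tag): even-index sum = 435 mod 256 = 179; odd-index sum = 196 mod 256 = 196 → b3 c4.
Recomputed tag = b3c4; claimed = b3c4 → match.

valid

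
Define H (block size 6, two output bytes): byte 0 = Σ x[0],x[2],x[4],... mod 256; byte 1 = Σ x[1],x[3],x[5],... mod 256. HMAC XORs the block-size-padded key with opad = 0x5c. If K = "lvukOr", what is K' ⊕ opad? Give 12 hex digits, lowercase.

302a2937132e

Key "lvukOr" = 6c 76 75 6b 4f 72 is exactly B = 6 bytes: K' = 6c 76 75 6b 4f 72.
XOR each byte with 0x5c: 6c⊕5c=30, 76⊕5c=2a, 75⊕5c=29, 6b⊕5c=37, 4f⊕5c=13, 72⊕5c=2e.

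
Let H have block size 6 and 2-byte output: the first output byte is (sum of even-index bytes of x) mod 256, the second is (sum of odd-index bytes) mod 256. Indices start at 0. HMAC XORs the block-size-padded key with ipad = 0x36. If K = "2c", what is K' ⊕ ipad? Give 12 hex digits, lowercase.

045536363636

Key "2c" = 32 63 is 2 bytes ≤ B = 6; zero-pad to 6 bytes: K' = 32 63 00 00 00 00.
XOR each byte with 0x36: 32⊕36=04, 63⊕36=55, 00⊕36=36, 00⊕36=36, 00⊕36=36, 00⊕36=36.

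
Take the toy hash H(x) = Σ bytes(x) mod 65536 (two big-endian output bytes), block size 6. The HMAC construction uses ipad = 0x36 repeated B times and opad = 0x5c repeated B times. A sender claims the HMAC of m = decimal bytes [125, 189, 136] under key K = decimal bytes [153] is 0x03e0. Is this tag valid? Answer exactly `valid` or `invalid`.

invalid

Key decimal bytes [153] = 99 is 1 byte ≤ B = 6; zero-pad to 6 bytes: K' = 99 00 00 00 00 00.
K' ⊕ ipad = af 36 36 36 36 36; K' ⊕ opad = c5 5c 5c 5c 5c 5c.
Inner hash: sum = 175+54+54+54+54+54+125+189+136 = 895 → 03 7f.
Outer hash (recomputed tag): sum = 197+92+92+92+92+92+3+127 = 787 → 03 13.
Recomputed tag = 0313; claimed = 03e0 → mismatch.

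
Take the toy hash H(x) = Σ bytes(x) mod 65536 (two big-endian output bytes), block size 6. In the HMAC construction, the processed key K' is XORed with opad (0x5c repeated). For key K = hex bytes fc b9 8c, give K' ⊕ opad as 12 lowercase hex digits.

Key hex bytes fc b9 8c is 3 bytes ≤ B = 6; zero-pad to 6 bytes: K' = fc b9 8c 00 00 00.
XOR each byte with 0x5c: fc⊕5c=a0, b9⊕5c=e5, 8c⊕5c=d0, 00⊕5c=5c, 00⊕5c=5c, 00⊕5c=5c.

a0e5d05c5c5c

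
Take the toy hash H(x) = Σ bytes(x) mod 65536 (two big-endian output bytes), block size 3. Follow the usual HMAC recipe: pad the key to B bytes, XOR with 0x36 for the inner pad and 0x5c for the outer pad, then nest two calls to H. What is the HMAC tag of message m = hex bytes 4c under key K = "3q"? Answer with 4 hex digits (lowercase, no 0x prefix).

01c6

Key "3q" = 33 71 is 2 bytes ≤ B = 3; zero-pad to 3 bytes: K' = 33 71 00.
K' ⊕ ipad = 05 47 36.  K' ⊕ opad = 6f 2d 5c.
Inner input = (K'⊕ipad) ∥ m = 05 47 36 ∥ 4c.
Inner hash: sum = 5+71+54+76 = 206 → 00 ce.
Outer input = (K'⊕opad) ∥ inner = 6f 2d 5c ∥ 00 ce.
Outer hash (tag): sum = 111+45+92+0+206 = 454 → 01 c6.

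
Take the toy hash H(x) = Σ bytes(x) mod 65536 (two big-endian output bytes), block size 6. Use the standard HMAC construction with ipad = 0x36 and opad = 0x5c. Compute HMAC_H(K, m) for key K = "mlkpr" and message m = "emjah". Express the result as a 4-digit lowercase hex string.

Key "mlkpr" = 6d 6c 6b 70 72 is 5 bytes ≤ B = 6; zero-pad to 6 bytes: K' = 6d 6c 6b 70 72 00.
K' ⊕ ipad = 5b 5a 5d 46 44 36.  K' ⊕ opad = 31 30 37 2c 2e 5c.
Inner input = (K'⊕ipad) ∥ m = 5b 5a 5d 46 44 36 ∥ 65 6d 6a 61 68.
Inner hash: sum = 91+90+93+70+68+54+101+109+106+97+104 = 983 → 03 d7.
Outer input = (K'⊕opad) ∥ inner = 31 30 37 2c 2e 5c ∥ 03 d7.
Outer hash (tag): sum = 49+48+55+44+46+92+3+215 = 552 → 02 28.

0228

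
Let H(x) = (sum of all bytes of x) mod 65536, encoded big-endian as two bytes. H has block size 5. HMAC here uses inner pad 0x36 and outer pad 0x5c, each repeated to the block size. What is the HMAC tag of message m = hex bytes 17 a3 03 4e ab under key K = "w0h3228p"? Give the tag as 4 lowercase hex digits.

018b

Key "w0h3228p" = 77 30 68 33 32 32 38 70 is 8 bytes > B = 5, so hash it first: H(key) = 02 4e, then zero-pad to 5 bytes: K' = 02 4e 00 00 00.
K' ⊕ ipad = 34 78 36 36 36.  K' ⊕ opad = 5e 12 5c 5c 5c.
Inner input = (K'⊕ipad) ∥ m = 34 78 36 36 36 ∥ 17 a3 03 4e ab.
Inner hash: sum = 52+120+54+54+54+23+163+3+78+171 = 772 → 03 04.
Outer input = (K'⊕opad) ∥ inner = 5e 12 5c 5c 5c ∥ 03 04.
Outer hash (tag): sum = 94+18+92+92+92+3+4 = 395 → 01 8b.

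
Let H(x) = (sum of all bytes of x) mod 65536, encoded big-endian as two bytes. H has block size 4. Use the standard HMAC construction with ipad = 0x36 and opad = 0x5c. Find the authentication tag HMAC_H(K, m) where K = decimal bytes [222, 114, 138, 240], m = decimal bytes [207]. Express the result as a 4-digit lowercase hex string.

02b2

Key decimal bytes [222, 114, 138, 240] = de 72 8a f0 is exactly B = 4 bytes: K' = de 72 8a f0.
K' ⊕ ipad = e8 44 bc c6.  K' ⊕ opad = 82 2e d6 ac.
Inner input = (K'⊕ipad) ∥ m = e8 44 bc c6 ∥ cf.
Inner hash: sum = 232+68+188+198+207 = 893 → 03 7d.
Outer input = (K'⊕opad) ∥ inner = 82 2e d6 ac ∥ 03 7d.
Outer hash (tag): sum = 130+46+214+172+3+125 = 690 → 02 b2.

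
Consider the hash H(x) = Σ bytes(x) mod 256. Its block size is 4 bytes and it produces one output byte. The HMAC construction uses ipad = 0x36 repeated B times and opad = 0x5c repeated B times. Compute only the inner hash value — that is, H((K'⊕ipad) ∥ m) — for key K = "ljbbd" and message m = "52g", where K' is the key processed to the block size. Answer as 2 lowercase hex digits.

38

Key "ljbbd" = 6c 6a 62 62 64 is 5 bytes > B = 4, so hash it first: H(key) = fe, then zero-pad to 4 bytes: K' = fe 00 00 00.
K' ⊕ ipad = c8 36 36 36.
Inner input = c8 36 36 36 ∥ 35 32 67.
Inner hash: sum = 200+54+54+54+53+50+103 = 568; mod 256 = 56 → 38.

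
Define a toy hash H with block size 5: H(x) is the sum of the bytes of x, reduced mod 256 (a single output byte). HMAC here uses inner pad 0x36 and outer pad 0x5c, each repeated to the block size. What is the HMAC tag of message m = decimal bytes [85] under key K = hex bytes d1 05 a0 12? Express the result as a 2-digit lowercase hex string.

Key hex bytes d1 05 a0 12 is 4 bytes ≤ B = 5; zero-pad to 5 bytes: K' = d1 05 a0 12 00.
K' ⊕ ipad = e7 33 96 24 36.  K' ⊕ opad = 8d 59 fc 4e 5c.
Inner input = (K'⊕ipad) ∥ m = e7 33 96 24 36 ∥ 55.
Inner hash: sum = 231+51+150+36+54+85 = 607; mod 256 = 95 → 5f.
Outer input = (K'⊕opad) ∥ inner = 8d 59 fc 4e 5c ∥ 5f.
Outer hash (tag): sum = 141+89+252+78+92+95 = 747; mod 256 = 235 → eb.

eb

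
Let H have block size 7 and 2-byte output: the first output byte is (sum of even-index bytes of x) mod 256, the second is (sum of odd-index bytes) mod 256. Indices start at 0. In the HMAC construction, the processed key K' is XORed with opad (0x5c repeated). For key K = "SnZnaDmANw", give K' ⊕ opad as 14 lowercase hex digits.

95845c5c5c5c5c

Key "SnZnaDmANw" = 53 6e 5a 6e 61 44 6d 41 4e 77 is 10 bytes > B = 7, so hash it first: H(key) = c9 d8, then zero-pad to 7 bytes: K' = c9 d8 00 00 00 00 00.
XOR each byte with 0x5c: c9⊕5c=95, d8⊕5c=84, 00⊕5c=5c, 00⊕5c=5c, 00⊕5c=5c, 00⊕5c=5c, 00⊕5c=5c.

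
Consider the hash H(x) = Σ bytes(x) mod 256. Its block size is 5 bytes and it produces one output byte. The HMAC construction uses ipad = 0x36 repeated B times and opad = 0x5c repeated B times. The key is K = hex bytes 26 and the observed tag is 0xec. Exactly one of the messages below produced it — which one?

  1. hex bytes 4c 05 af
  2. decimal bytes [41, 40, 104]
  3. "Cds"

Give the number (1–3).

3

Key hex bytes 26 is 1 byte ≤ B = 5; zero-pad to 5 bytes: K' = 26 00 00 00 00.
K' ⊕ ipad = 10 36 36 36 36; K' ⊕ opad = 7a 5c 5c 5c 5c.
m1: inner = H(10 36 36 36 36 4c 05 af) = e8; tag = H(7a 5c 5c 5c 5c e8) = d2
m2: inner = H(10 36 36 36 36 29 28 68) = a1; tag = H(7a 5c 5c 5c 5c a1) = 8b
m3: inner = H(10 36 36 36 36 43 64 73) = 02; tag = H(7a 5c 5c 5c 5c 02) = ec ← matches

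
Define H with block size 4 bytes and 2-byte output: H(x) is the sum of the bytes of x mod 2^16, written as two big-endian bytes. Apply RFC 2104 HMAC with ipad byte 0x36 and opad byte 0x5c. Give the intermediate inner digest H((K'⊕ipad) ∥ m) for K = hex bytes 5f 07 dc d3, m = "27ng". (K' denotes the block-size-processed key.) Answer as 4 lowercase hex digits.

Key hex bytes 5f 07 dc d3 is exactly B = 4 bytes: K' = 5f 07 dc d3.
K' ⊕ ipad = 69 31 ea e5.
Inner input = 69 31 ea e5 ∥ 32 37 6e 67.
Inner hash: sum = 105+49+234+229+50+55+110+103 = 935 → 03 a7.

03a7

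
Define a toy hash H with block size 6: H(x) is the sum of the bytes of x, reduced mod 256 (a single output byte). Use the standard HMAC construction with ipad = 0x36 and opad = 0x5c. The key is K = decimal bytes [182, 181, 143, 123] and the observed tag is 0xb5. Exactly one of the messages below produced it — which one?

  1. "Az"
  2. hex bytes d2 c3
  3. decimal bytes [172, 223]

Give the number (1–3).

Key decimal bytes [182, 181, 143, 123] = b6 b5 8f 7b is 4 bytes ≤ B = 6; zero-pad to 6 bytes: K' = b6 b5 8f 7b 00 00.
K' ⊕ ipad = 80 83 b9 4d 36 36; K' ⊕ opad = ea e9 d3 27 5c 5c.
m1: inner = H(80 83 b9 4d 36 36 41 7a) = 30; tag = H(ea e9 d3 27 5c 5c 30) = b5 ← matches
m2: inner = H(80 83 b9 4d 36 36 d2 c3) = 0a; tag = H(ea e9 d3 27 5c 5c 0a) = 8f
m3: inner = H(80 83 b9 4d 36 36 ac df) = 00; tag = H(ea e9 d3 27 5c 5c 00) = 85

1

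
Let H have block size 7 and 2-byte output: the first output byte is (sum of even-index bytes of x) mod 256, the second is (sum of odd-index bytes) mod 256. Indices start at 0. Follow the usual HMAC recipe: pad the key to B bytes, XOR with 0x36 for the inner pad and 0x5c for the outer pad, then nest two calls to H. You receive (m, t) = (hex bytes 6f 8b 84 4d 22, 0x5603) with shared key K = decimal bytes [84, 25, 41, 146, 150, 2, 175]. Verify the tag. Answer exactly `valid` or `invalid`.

Key decimal bytes [84, 25, 41, 146, 150, 2, 175] = 54 19 29 92 96 02 af is exactly B = 7 bytes: K' = 54 19 29 92 96 02 af.
K' ⊕ ipad = 62 2f 1f a4 a0 34 99; K' ⊕ opad = 08 45 75 ce ca 5e f3.
Inner hash: even-index sum = 658 mod 256 = 146; odd-index sum = 540 mod 256 = 28 → 92 1c.
Outer hash (recomputed tag): even-index sum = 598 mod 256 = 86; odd-index sum = 515 mod 256 = 3 → 56 03.
Recomputed tag = 5603; claimed = 5603 → match.

valid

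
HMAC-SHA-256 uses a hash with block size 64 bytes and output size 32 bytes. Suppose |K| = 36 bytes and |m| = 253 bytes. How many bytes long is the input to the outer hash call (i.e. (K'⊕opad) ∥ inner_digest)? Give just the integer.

96

Key is 36 ≤ 64 bytes, zero-padded: |K'| = 64.
Outer input = (K'⊕opad) ∥ H(inner) → 64 + 32 = 96 bytes.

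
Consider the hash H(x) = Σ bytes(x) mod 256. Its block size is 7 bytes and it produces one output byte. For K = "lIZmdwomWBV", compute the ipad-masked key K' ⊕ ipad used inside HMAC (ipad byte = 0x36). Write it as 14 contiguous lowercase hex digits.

Key "lIZmdwomWBV" = 6c 49 5a 6d 64 77 6f 6d 57 42 56 is 11 bytes > B = 7, so hash it first: H(key) = 22, then zero-pad to 7 bytes: K' = 22 00 00 00 00 00 00.
XOR each byte with 0x36: 22⊕36=14, 00⊕36=36, 00⊕36=36, 00⊕36=36, 00⊕36=36, 00⊕36=36, 00⊕36=36.

14363636363636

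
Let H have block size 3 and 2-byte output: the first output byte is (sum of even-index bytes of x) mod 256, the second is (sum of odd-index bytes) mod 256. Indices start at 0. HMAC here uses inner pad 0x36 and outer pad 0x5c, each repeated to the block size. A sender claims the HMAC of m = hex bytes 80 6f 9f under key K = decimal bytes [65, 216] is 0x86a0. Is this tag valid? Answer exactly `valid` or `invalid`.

valid

Key decimal bytes [65, 216] = 41 d8 is 2 bytes ≤ B = 3; zero-pad to 3 bytes: K' = 41 d8 00.
K' ⊕ ipad = 77 ee 36; K' ⊕ opad = 1d 84 5c.
Inner hash: even-index sum = 284 mod 256 = 28; odd-index sum = 525 mod 256 = 13 → 1c 0d.
Outer hash (recomputed tag): even-index sum = 134 mod 256 = 134; odd-index sum = 160 mod 256 = 160 → 86 a0.
Recomputed tag = 86a0; claimed = 86a0 → match.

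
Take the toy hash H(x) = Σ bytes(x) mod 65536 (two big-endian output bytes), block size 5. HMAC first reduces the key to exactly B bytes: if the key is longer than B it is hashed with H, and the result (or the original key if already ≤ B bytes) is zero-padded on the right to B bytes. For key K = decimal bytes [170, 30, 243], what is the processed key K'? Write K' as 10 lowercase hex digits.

aa1ef30000

Key decimal bytes [170, 30, 243] = aa 1e f3 is 3 bytes ≤ B = 5; zero-pad to 5 bytes: K' = aa 1e f3 00 00.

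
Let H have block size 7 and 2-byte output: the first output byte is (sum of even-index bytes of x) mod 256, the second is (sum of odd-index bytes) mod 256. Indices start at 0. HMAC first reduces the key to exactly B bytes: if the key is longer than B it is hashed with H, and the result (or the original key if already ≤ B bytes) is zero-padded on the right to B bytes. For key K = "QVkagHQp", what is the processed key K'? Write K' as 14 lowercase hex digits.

746f0000000000

|K| = 8 > B = 7, so first hash the key.
H(K): even-index sum = 372 mod 256 = 116; odd-index sum = 367 mod 256 = 111 → 74 6f.
Zero-pad H(K) = 74 6f to 7 bytes: K' = 74 6f 00 00 00 00 00.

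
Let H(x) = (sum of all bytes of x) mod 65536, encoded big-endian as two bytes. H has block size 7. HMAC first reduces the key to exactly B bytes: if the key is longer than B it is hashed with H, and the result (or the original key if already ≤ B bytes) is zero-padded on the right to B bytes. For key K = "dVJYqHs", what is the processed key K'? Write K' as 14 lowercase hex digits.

64564a59714873

Key "dVJYqHs" = 64 56 4a 59 71 48 73 is exactly B = 7 bytes: K' = 64 56 4a 59 71 48 73.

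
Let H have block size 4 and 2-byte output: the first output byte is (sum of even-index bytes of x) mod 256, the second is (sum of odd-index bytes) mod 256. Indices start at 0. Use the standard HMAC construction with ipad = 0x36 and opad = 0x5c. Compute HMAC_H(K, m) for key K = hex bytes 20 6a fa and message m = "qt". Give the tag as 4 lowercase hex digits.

Key hex bytes 20 6a fa is 3 bytes ≤ B = 4; zero-pad to 4 bytes: K' = 20 6a fa 00.
K' ⊕ ipad = 16 5c cc 36.  K' ⊕ opad = 7c 36 a6 5c.
Inner input = (K'⊕ipad) ∥ m = 16 5c cc 36 ∥ 71 74.
Inner hash: even-index sum = 339 mod 256 = 83; odd-index sum = 262 mod 256 = 6 → 53 06.
Outer input = (K'⊕opad) ∥ inner = 7c 36 a6 5c ∥ 53 06.
Outer hash (tag): even-index sum = 373 mod 256 = 117; odd-index sum = 152 mod 256 = 152 → 75 98.

7598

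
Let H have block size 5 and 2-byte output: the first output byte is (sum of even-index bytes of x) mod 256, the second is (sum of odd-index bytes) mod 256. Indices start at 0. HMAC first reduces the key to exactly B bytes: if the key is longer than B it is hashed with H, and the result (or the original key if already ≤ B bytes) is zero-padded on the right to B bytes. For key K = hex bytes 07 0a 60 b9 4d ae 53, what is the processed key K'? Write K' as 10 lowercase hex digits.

0771000000

|K| = 7 > B = 5, so first hash the key.
H(K): even-index sum = 263 mod 256 = 7; odd-index sum = 369 mod 256 = 113 → 07 71.
Zero-pad H(K) = 07 71 to 5 bytes: K' = 07 71 00 00 00.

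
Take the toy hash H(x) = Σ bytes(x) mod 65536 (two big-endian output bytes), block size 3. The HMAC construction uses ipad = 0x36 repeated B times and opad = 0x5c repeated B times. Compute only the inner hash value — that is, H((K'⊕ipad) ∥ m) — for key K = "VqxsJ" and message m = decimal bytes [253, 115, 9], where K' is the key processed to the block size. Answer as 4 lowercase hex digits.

Key "VqxsJ" = 56 71 78 73 4a is 5 bytes > B = 3, so hash it first: H(key) = 01 fc, then zero-pad to 3 bytes: K' = 01 fc 00.
K' ⊕ ipad = 37 ca 36.
Inner input = 37 ca 36 ∥ fd 73 09.
Inner hash: sum = 55+202+54+253+115+9 = 688 → 02 b0.

02b0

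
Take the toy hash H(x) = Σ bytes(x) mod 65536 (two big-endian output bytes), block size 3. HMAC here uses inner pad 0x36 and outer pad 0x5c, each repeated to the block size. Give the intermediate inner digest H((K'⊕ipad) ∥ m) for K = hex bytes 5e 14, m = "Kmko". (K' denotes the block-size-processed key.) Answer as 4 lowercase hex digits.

0252

Key hex bytes 5e 14 is 2 bytes ≤ B = 3; zero-pad to 3 bytes: K' = 5e 14 00.
K' ⊕ ipad = 68 22 36.
Inner input = 68 22 36 ∥ 4b 6d 6b 6f.
Inner hash: sum = 104+34+54+75+109+107+111 = 594 → 02 52.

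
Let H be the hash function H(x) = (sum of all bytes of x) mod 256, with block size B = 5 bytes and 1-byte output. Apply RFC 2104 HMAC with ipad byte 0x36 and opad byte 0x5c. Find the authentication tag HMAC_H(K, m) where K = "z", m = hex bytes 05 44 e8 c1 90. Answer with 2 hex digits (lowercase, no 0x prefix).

3c

Key "z" = 7a is 1 byte ≤ B = 5; zero-pad to 5 bytes: K' = 7a 00 00 00 00.
K' ⊕ ipad = 4c 36 36 36 36.  K' ⊕ opad = 26 5c 5c 5c 5c.
Inner input = (K'⊕ipad) ∥ m = 4c 36 36 36 36 ∥ 05 44 e8 c1 90.
Inner hash: sum = 76+54+54+54+54+5+68+232+193+144 = 934; mod 256 = 166 → a6.
Outer input = (K'⊕opad) ∥ inner = 26 5c 5c 5c 5c ∥ a6.
Outer hash (tag): sum = 38+92+92+92+92+166 = 572; mod 256 = 60 → 3c.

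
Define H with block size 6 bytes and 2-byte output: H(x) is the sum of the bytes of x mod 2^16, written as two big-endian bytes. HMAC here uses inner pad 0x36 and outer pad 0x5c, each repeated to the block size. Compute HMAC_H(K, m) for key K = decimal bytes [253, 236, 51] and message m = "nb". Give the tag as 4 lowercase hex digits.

Key decimal bytes [253, 236, 51] = fd ec 33 is 3 bytes ≤ B = 6; zero-pad to 6 bytes: K' = fd ec 33 00 00 00.
K' ⊕ ipad = cb da 05 36 36 36.  K' ⊕ opad = a1 b0 6f 5c 5c 5c.
Inner input = (K'⊕ipad) ∥ m = cb da 05 36 36 36 ∥ 6e 62.
Inner hash: sum = 203+218+5+54+54+54+110+98 = 796 → 03 1c.
Outer input = (K'⊕opad) ∥ inner = a1 b0 6f 5c 5c 5c ∥ 03 1c.
Outer hash (tag): sum = 161+176+111+92+92+92+3+28 = 755 → 02 f3.

02f3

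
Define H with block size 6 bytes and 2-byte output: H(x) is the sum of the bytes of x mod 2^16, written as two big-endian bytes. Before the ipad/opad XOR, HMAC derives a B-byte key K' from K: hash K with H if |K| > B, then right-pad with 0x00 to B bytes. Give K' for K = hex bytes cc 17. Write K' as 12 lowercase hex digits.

Key hex bytes cc 17 is 2 bytes ≤ B = 6; zero-pad to 6 bytes: K' = cc 17 00 00 00 00.

cc1700000000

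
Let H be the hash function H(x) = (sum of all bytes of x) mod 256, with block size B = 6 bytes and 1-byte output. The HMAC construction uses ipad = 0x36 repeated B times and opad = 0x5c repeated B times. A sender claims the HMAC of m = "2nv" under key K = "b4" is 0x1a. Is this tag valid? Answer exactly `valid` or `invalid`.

Key "b4" = 62 34 is 2 bytes ≤ B = 6; zero-pad to 6 bytes: K' = 62 34 00 00 00 00.
K' ⊕ ipad = 54 02 36 36 36 36; K' ⊕ opad = 3e 68 5c 5c 5c 5c.
Inner hash: sum = 84+2+54+54+54+54+50+110+118 = 580; mod 256 = 68 → 44.
Outer hash (recomputed tag): sum = 62+104+92+92+92+92+68 = 602; mod 256 = 90 → 5a.
Recomputed tag = 5a; claimed = 1a → mismatch.

invalid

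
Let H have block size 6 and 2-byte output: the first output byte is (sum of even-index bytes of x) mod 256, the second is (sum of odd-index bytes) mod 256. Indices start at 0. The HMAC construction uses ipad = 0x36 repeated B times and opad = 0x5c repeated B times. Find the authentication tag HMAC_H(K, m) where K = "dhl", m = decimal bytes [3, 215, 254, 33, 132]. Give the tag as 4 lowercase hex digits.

2bae

Key "dhl" = 64 68 6c is 3 bytes ≤ B = 6; zero-pad to 6 bytes: K' = 64 68 6c 00 00 00.
K' ⊕ ipad = 52 5e 5a 36 36 36.  K' ⊕ opad = 38 34 30 5c 5c 5c.
Inner input = (K'⊕ipad) ∥ m = 52 5e 5a 36 36 36 ∥ 03 d7 fe 21 84.
Inner hash: even-index sum = 615 mod 256 = 103; odd-index sum = 450 mod 256 = 194 → 67 c2.
Outer input = (K'⊕opad) ∥ inner = 38 34 30 5c 5c 5c ∥ 67 c2.
Outer hash (tag): even-index sum = 299 mod 256 = 43; odd-index sum = 430 mod 256 = 174 → 2b ae.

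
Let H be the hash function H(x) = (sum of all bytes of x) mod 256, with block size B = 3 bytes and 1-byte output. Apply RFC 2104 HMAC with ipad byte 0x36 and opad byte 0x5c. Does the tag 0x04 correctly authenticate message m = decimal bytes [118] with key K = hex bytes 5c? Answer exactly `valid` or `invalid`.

Key hex bytes 5c is 1 byte ≤ B = 3; zero-pad to 3 bytes: K' = 5c 00 00.
K' ⊕ ipad = 6a 36 36; K' ⊕ opad = 00 5c 5c.
Inner hash: sum = 106+54+54+118 = 332; mod 256 = 76 → 4c.
Outer hash (recomputed tag): sum = 0+92+92+76 = 260; mod 256 = 4 → 04.
Recomputed tag = 04; claimed = 04 → match.

valid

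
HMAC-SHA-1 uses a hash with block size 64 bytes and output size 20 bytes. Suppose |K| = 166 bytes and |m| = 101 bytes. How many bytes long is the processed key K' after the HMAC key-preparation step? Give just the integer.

64

Key is 166 > 64 bytes, so it is hashed to 20 bytes then zero-padded to 64: |K'| = 64.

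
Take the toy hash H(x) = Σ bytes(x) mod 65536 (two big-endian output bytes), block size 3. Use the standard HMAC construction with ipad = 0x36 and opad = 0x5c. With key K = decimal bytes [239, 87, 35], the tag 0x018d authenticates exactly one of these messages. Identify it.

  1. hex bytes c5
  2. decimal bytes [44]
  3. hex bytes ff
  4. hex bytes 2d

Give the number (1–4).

3

Key decimal bytes [239, 87, 35] = ef 57 23 is exactly B = 3 bytes: K' = ef 57 23.
K' ⊕ ipad = d9 61 15; K' ⊕ opad = b3 0b 7f.
m1: inner = H(d9 61 15 c5) = 02 14; tag = H(b3 0b 7f 02 14) = 0153
m2: inner = H(d9 61 15 2c) = 01 7b; tag = H(b3 0b 7f 01 7b) = 01b9
m3: inner = H(d9 61 15 ff) = 02 4e; tag = H(b3 0b 7f 02 4e) = 018d ← matches
m4: inner = H(d9 61 15 2d) = 01 7c; tag = H(b3 0b 7f 01 7c) = 01ba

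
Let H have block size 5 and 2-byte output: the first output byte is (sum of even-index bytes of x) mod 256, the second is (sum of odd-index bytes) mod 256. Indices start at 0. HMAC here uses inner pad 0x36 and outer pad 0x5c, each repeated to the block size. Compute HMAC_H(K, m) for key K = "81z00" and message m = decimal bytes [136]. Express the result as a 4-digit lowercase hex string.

8b39

Key "81z00" = 38 31 7a 30 30 is exactly B = 5 bytes: K' = 38 31 7a 30 30.
K' ⊕ ipad = 0e 07 4c 06 06.  K' ⊕ opad = 64 6d 26 6c 6c.
Inner input = (K'⊕ipad) ∥ m = 0e 07 4c 06 06 ∥ 88.
Inner hash: even-index sum = 96 mod 256 = 96; odd-index sum = 149 mod 256 = 149 → 60 95.
Outer input = (K'⊕opad) ∥ inner = 64 6d 26 6c 6c ∥ 60 95.
Outer hash (tag): even-index sum = 395 mod 256 = 139; odd-index sum = 313 mod 256 = 57 → 8b 39.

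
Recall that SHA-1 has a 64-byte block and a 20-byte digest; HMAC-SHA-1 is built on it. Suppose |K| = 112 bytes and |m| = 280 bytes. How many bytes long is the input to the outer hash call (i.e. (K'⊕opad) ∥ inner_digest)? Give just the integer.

Key is 112 > 64 bytes, so it is hashed to 20 bytes then zero-padded to 64: |K'| = 64.
Outer input = (K'⊕opad) ∥ H(inner) → 64 + 20 = 84 bytes.

84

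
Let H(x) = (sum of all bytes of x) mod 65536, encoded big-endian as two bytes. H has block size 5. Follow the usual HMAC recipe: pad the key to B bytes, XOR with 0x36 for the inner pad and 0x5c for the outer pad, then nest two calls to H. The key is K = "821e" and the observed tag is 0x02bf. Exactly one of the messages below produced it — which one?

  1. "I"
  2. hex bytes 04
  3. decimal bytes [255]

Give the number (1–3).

1

Key "821e" = 38 32 31 65 is 4 bytes ≤ B = 5; zero-pad to 5 bytes: K' = 38 32 31 65 00.
K' ⊕ ipad = 0e 04 07 53 36; K' ⊕ opad = 64 6e 6d 39 5c.
m1: inner = H(0e 04 07 53 36 49) = 00 eb; tag = H(64 6e 6d 39 5c 00 eb) = 02bf ← matches
m2: inner = H(0e 04 07 53 36 04) = 00 a6; tag = H(64 6e 6d 39 5c 00 a6) = 027a
m3: inner = H(0e 04 07 53 36 ff) = 01 a1; tag = H(64 6e 6d 39 5c 01 a1) = 0276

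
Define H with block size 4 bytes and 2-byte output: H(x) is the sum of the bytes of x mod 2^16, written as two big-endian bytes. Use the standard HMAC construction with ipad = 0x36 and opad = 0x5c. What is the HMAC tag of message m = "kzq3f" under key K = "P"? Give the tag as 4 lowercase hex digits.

Key "P" = 50 is 1 byte ≤ B = 4; zero-pad to 4 bytes: K' = 50 00 00 00.
K' ⊕ ipad = 66 36 36 36.  K' ⊕ opad = 0c 5c 5c 5c.
Inner input = (K'⊕ipad) ∥ m = 66 36 36 36 ∥ 6b 7a 71 33 66.
Inner hash: sum = 102+54+54+54+107+122+113+51+102 = 759 → 02 f7.
Outer input = (K'⊕opad) ∥ inner = 0c 5c 5c 5c ∥ 02 f7.
Outer hash (tag): sum = 12+92+92+92+2+247 = 537 → 02 19.

0219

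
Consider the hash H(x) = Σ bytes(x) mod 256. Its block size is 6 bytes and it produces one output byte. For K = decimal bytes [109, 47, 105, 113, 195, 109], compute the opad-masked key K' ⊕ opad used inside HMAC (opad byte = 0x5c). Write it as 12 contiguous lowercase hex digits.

3173352d9f31

Key decimal bytes [109, 47, 105, 113, 195, 109] = 6d 2f 69 71 c3 6d is exactly B = 6 bytes: K' = 6d 2f 69 71 c3 6d.
XOR each byte with 0x5c: 6d⊕5c=31, 2f⊕5c=73, 69⊕5c=35, 71⊕5c=2d, c3⊕5c=9f, 6d⊕5c=31.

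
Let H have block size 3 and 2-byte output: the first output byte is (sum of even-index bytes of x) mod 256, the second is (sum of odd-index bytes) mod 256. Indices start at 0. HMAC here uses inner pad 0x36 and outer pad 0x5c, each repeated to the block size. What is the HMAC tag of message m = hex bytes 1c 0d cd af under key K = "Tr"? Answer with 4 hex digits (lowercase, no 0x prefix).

9182

Key "Tr" = 54 72 is 2 bytes ≤ B = 3; zero-pad to 3 bytes: K' = 54 72 00.
K' ⊕ ipad = 62 44 36.  K' ⊕ opad = 08 2e 5c.
Inner input = (K'⊕ipad) ∥ m = 62 44 36 ∥ 1c 0d cd af.
Inner hash: even-index sum = 340 mod 256 = 84; odd-index sum = 301 mod 256 = 45 → 54 2d.
Outer input = (K'⊕opad) ∥ inner = 08 2e 5c ∥ 54 2d.
Outer hash (tag): even-index sum = 145 mod 256 = 145; odd-index sum = 130 mod 256 = 130 → 91 82.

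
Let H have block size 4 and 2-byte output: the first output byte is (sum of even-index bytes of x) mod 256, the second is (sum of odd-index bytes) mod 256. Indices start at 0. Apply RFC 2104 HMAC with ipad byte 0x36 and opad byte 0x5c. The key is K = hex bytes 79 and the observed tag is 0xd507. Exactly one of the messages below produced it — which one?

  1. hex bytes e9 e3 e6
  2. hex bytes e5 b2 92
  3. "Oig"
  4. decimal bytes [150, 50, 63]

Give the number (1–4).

1

Key hex bytes 79 is 1 byte ≤ B = 4; zero-pad to 4 bytes: K' = 79 00 00 00.
K' ⊕ ipad = 4f 36 36 36; K' ⊕ opad = 25 5c 5c 5c.
m1: inner = H(4f 36 36 36 e9 e3 e6) = 54 4f; tag = H(25 5c 5c 5c 54 4f) = d507 ← matches
m2: inner = H(4f 36 36 36 e5 b2 92) = fc 1e; tag = H(25 5c 5c 5c fc 1e) = 7dd6
m3: inner = H(4f 36 36 36 4f 69 67) = 3b d5; tag = H(25 5c 5c 5c 3b d5) = bc8d
m4: inner = H(4f 36 36 36 96 32 3f) = 5a 9e; tag = H(25 5c 5c 5c 5a 9e) = db56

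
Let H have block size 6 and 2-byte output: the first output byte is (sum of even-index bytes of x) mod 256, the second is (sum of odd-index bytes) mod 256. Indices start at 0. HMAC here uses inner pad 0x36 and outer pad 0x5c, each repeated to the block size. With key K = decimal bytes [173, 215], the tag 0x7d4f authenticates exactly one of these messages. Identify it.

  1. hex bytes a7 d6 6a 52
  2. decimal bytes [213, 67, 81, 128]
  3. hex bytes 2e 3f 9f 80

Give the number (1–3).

Key decimal bytes [173, 215] = ad d7 is 2 bytes ≤ B = 6; zero-pad to 6 bytes: K' = ad d7 00 00 00 00.
K' ⊕ ipad = 9b e1 36 36 36 36; K' ⊕ opad = f1 8b 5c 5c 5c 5c.
m1: inner = H(9b e1 36 36 36 36 a7 d6 6a 52) = 18 75; tag = H(f1 8b 5c 5c 5c 5c 18 75) = c1b8
m2: inner = H(9b e1 36 36 36 36 d5 43 51 80) = 2d 10; tag = H(f1 8b 5c 5c 5c 5c 2d 10) = d653
m3: inner = H(9b e1 36 36 36 36 2e 3f 9f 80) = d4 0c; tag = H(f1 8b 5c 5c 5c 5c d4 0c) = 7d4f ← matches

3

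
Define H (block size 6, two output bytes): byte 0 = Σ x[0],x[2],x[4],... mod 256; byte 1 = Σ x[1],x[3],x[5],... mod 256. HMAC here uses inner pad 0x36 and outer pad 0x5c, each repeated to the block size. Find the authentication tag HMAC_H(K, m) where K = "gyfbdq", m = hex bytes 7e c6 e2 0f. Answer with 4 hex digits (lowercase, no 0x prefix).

Key "gyfbdq" = 67 79 66 62 64 71 is exactly B = 6 bytes: K' = 67 79 66 62 64 71.
K' ⊕ ipad = 51 4f 50 54 52 47.  K' ⊕ opad = 3b 25 3a 3e 38 2d.
Inner input = (K'⊕ipad) ∥ m = 51 4f 50 54 52 47 ∥ 7e c6 e2 0f.
Inner hash: even-index sum = 595 mod 256 = 83; odd-index sum = 447 mod 256 = 191 → 53 bf.
Outer input = (K'⊕opad) ∥ inner = 3b 25 3a 3e 38 2d ∥ 53 bf.
Outer hash (tag): even-index sum = 256 mod 256 = 0; odd-index sum = 335 mod 256 = 79 → 00 4f.

004f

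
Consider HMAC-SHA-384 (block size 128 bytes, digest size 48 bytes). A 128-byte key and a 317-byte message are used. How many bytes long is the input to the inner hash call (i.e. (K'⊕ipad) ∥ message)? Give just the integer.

Key is 128 ≤ 128 bytes, zero-padded: |K'| = 128.
Inner input = (K'⊕ipad) ∥ m → 128 + 317 = 445 bytes.

445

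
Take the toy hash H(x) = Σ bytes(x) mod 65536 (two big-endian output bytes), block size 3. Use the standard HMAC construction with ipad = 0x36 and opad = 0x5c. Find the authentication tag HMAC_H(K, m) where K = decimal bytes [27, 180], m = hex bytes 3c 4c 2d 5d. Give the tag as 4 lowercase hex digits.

0283

Key decimal bytes [27, 180] = 1b b4 is 2 bytes ≤ B = 3; zero-pad to 3 bytes: K' = 1b b4 00.
K' ⊕ ipad = 2d 82 36.  K' ⊕ opad = 47 e8 5c.
Inner input = (K'⊕ipad) ∥ m = 2d 82 36 ∥ 3c 4c 2d 5d.
Inner hash: sum = 45+130+54+60+76+45+93 = 503 → 01 f7.
Outer input = (K'⊕opad) ∥ inner = 47 e8 5c ∥ 01 f7.
Outer hash (tag): sum = 71+232+92+1+247 = 643 → 02 83.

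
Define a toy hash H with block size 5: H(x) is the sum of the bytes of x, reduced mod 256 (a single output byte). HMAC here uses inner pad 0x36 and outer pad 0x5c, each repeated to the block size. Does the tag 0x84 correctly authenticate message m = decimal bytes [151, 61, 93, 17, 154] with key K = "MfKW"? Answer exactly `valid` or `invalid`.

valid

Key "MfKW" = 4d 66 4b 57 is 4 bytes ≤ B = 5; zero-pad to 5 bytes: K' = 4d 66 4b 57 00.
K' ⊕ ipad = 7b 50 7d 61 36; K' ⊕ opad = 11 3a 17 0b 5c.
Inner hash: sum = 123+80+125+97+54+151+61+93+17+154 = 955; mod 256 = 187 → bb.
Outer hash (recomputed tag): sum = 17+58+23+11+92+187 = 388; mod 256 = 132 → 84.
Recomputed tag = 84; claimed = 84 → match.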